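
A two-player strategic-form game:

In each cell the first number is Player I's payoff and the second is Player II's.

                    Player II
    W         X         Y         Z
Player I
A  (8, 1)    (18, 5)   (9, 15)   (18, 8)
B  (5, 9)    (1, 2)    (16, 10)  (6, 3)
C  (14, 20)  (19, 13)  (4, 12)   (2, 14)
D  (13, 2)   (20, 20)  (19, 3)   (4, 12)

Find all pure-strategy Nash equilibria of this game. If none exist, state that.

(A, W): Player I can switch to C (8 → 14). Not NE.
(A, X): Player I can switch to C (18 → 19). Not NE.
(A, Y): Player I can switch to B (9 → 16). Not NE.
(A, Z): Player II can switch to Y (8 → 15). Not NE.
(B, W): Player I can switch to A (5 → 8). Not NE.
(B, X): Player I can switch to A (1 → 18). Not NE.
(B, Y): Player I can switch to D (16 → 19). Not NE.
(B, Z): Player I can switch to A (6 → 18). Not NE.
(C, W): Player I gets 14, best alternative 13; Player II gets 20, best alternative 14. No profitable deviation — NE.
(C, X): Player I can switch to D (19 → 20). Not NE.
(C, Y): Player I can switch to A (4 → 9). Not NE.
(C, Z): Player I can switch to A (2 → 18). Not NE.
(D, W): Player I can switch to C (13 → 14). Not NE.
(D, X): Player I gets 20, best alternative 19; Player II gets 20, best alternative 12. No profitable deviation — NE.
(The remaining 2 profiles each have a profitable deviation by the same check.)

The pure Nash equilibria are (C, W); (D, X).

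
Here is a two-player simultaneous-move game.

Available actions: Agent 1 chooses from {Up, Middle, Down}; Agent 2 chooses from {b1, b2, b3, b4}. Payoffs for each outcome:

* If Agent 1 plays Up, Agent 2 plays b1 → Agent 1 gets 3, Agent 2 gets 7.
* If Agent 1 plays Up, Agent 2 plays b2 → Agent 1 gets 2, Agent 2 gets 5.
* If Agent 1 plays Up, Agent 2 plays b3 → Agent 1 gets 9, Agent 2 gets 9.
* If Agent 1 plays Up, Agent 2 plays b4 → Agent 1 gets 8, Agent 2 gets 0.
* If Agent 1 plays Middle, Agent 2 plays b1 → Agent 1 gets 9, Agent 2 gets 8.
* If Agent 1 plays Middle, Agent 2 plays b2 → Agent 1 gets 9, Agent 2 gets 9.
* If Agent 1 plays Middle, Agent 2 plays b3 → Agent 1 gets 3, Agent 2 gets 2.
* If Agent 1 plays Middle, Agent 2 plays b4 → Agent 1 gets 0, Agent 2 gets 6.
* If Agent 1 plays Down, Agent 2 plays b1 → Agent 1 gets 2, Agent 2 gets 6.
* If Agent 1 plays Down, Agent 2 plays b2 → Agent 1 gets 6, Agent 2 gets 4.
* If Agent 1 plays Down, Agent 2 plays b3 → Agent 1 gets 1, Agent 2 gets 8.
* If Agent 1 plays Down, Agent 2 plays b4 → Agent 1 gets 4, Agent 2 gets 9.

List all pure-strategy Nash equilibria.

The pure Nash equilibria are (Up, b3) and (Middle, b2).

For each player, find the best response to each opponent profile; mutual best responses are the pure NE.
Agent 1 against b1: payoffs 3, 9, 2 → best response Middle.
Agent 1 against b2: payoffs 2, 9, 6 → best response Middle.
Agent 1 against b3: payoffs 9, 3, 1 → best response Up.
Agent 1 against b4: payoffs 8, 0, 4 → best response Up.
Agent 2 against Up: payoffs 7, 5, 9, 0 → best response b3.
Agent 2 against Middle: payoffs 8, 9, 2, 6 → best response b2.
Agent 2 against Down: payoffs 6, 4, 8, 9 → best response b4.
Mutual best responses: (Up, b3); (Middle, b2).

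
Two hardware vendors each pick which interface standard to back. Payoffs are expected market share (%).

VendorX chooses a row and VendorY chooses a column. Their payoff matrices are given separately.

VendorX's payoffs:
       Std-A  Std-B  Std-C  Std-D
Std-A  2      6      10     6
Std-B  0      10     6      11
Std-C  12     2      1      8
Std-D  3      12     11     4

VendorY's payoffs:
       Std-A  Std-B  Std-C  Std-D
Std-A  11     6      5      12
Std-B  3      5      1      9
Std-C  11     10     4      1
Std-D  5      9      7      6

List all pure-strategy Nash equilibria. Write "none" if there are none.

Mark each player's best response to every combination of opponents' strategies; a profile where every player is best-responding is a pure Nash equilibrium.
VendorX against Std-A: payoffs 2, 0, 12, 3 → best response Std-C.
VendorX against Std-B: payoffs 6, 10, 2, 12 → best response Std-D.
VendorX against Std-C: payoffs 10, 6, 1, 11 → best response Std-D.
VendorX against Std-D: payoffs 6, 11, 8, 4 → best response Std-B.
VendorY against Std-A: payoffs 11, 6, 5, 12 → best response Std-D.
VendorY against Std-B: payoffs 3, 5, 1, 9 → best response Std-D.
VendorY against Std-C: payoffs 11, 10, 4, 1 → best response Std-A.
VendorY against Std-D: payoffs 5, 9, 7, 6 → best response Std-B.
Mutual best responses: (Std-B, Std-D); (Std-C, Std-A); (Std-D, Std-B).

Pure-strategy Nash equilibria: (Std-B, Std-D) and (Std-C, Std-A) and (Std-D, Std-B)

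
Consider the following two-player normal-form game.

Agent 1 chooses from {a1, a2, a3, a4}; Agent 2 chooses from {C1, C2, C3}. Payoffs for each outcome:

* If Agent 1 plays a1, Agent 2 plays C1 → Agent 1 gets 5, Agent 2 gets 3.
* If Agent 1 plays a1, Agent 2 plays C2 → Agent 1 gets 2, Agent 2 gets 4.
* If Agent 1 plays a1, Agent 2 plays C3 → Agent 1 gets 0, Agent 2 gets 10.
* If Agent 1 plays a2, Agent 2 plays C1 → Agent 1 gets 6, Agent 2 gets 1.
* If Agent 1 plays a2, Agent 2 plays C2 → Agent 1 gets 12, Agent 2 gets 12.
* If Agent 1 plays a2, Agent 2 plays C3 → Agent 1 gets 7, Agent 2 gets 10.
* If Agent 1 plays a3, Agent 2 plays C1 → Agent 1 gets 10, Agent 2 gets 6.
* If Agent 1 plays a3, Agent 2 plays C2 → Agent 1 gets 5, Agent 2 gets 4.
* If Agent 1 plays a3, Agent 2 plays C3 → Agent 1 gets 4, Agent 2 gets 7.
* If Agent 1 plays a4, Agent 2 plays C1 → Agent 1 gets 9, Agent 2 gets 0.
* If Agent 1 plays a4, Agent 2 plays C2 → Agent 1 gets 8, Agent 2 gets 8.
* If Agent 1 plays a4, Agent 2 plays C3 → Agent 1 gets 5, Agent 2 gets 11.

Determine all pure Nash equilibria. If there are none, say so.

(a2, C2)

(a1, C1): Agent 1 can switch to a2 (5 → 6). Not NE.
(a1, C2): Agent 1 can switch to a2 (2 → 12). Not NE.
(a1, C3): Agent 1 can switch to a2 (0 → 7). Not NE.
(a2, C1): Agent 1 can switch to a3 (6 → 10). Not NE.
(a2, C2): Agent 1 gets 12, best alternative 8; Agent 2 gets 12, best alternative 10. No profitable deviation — NE.
(a2, C3): Agent 2 can switch to C2 (10 → 12). Not NE.
(a3, C1): Agent 2 can switch to C3 (6 → 7). Not NE.
(a3, C2): Agent 1 can switch to a2 (5 → 12). Not NE.
(a3, C3): Agent 1 can switch to a2 (4 → 7). Not NE.
(a4, C1): Agent 1 can switch to a3 (9 → 10). Not NE.
(a4, C2): Agent 1 can switch to a2 (8 → 12). Not NE.
(a4, C3): Agent 1 can switch to a2 (5 → 7). Not NE.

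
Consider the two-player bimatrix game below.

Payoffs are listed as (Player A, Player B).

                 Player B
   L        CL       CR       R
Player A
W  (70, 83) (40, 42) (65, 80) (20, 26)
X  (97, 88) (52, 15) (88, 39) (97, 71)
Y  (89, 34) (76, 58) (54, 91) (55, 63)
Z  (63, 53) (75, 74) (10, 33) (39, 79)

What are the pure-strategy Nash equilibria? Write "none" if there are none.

Mark each player's best response to every combination of opponents' strategies; a profile where every player is best-responding is a pure Nash equilibrium.
Player A against L: payoffs 70, 97, 89, 63 → best response X.
Player A against CL: payoffs 40, 52, 76, 75 → best response Y.
Player A against CR: payoffs 65, 88, 54, 10 → best response X.
Player A against R: payoffs 20, 97, 55, 39 → best response X.
Player B against W: payoffs 83, 42, 80, 26 → best response L.
Player B against X: payoffs 88, 15, 39, 71 → best response L.
Player B against Y: payoffs 34, 58, 91, 63 → best response CR.
Player B against Z: payoffs 53, 74, 33, 79 → best response R.
Mutual best responses: (X, L).

The unique pure-strategy Nash equilibrium is (X, L).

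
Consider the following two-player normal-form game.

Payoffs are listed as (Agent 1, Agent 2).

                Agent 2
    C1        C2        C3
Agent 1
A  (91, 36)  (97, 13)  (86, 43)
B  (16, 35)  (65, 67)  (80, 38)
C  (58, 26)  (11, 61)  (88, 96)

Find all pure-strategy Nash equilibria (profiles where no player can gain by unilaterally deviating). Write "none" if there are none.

(C, C3)

Agent 1 against C1: payoffs 91, 16, 58 → best response A.
Agent 1 against C2: payoffs 97, 65, 11 → best response A.
Agent 1 against C3: payoffs 86, 80, 88 → best response C.
Agent 2 against A: payoffs 36, 13, 43 → best response C3.
Agent 2 against B: payoffs 35, 67, 38 → best response C2.
Agent 2 against C: payoffs 26, 61, 96 → best response C3.
Mutual best responses: (C, C3).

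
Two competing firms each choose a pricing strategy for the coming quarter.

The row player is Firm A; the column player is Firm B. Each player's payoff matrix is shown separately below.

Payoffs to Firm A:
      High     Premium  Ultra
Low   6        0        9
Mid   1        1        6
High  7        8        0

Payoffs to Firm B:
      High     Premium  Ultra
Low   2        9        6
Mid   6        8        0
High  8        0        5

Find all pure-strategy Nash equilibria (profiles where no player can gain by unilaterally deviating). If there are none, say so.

(Low, High): Firm A can switch to High (6 → 7). Not NE.
(Low, Premium): Firm A can switch to Mid (0 → 1). Not NE.
(Low, Ultra): Firm B can switch to Premium (6 → 9). Not NE.
(Mid, High): Firm A can switch to Low (1 → 6). Not NE.
(Mid, Premium): Firm A can switch to High (1 → 8). Not NE.
(Mid, Ultra): Firm A can switch to Low (6 → 9). Not NE.
(High, High): Firm A gets 7, best alternative 6; Firm B gets 8, best alternative 5. No profitable deviation — NE.
(High, Premium): Firm B can switch to High (0 → 8). Not NE.
(High, Ultra): Firm A can switch to Low (0 → 9). Not NE.

(High, High)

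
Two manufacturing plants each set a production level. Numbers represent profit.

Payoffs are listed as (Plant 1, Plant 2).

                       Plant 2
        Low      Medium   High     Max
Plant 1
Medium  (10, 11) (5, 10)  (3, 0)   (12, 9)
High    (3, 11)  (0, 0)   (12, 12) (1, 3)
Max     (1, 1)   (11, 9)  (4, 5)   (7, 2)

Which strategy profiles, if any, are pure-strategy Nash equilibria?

(Medium, Low) and (High, High) and (Max, Medium)

Plant 1 against Low: payoffs 10, 3, 1 → best response Medium.
Plant 1 against Medium: payoffs 5, 0, 11 → best response Max.
Plant 1 against High: payoffs 3, 12, 4 → best response High.
Plant 1 against Max: payoffs 12, 1, 7 → best response Medium.
Plant 2 against Medium: payoffs 11, 10, 0, 9 → best response Low.
Plant 2 against High: payoffs 11, 0, 12, 3 → best response High.
Plant 2 against Max: payoffs 1, 9, 5, 2 → best response Medium.
Mutual best responses: (Medium, Low); (High, High); (Max, Medium).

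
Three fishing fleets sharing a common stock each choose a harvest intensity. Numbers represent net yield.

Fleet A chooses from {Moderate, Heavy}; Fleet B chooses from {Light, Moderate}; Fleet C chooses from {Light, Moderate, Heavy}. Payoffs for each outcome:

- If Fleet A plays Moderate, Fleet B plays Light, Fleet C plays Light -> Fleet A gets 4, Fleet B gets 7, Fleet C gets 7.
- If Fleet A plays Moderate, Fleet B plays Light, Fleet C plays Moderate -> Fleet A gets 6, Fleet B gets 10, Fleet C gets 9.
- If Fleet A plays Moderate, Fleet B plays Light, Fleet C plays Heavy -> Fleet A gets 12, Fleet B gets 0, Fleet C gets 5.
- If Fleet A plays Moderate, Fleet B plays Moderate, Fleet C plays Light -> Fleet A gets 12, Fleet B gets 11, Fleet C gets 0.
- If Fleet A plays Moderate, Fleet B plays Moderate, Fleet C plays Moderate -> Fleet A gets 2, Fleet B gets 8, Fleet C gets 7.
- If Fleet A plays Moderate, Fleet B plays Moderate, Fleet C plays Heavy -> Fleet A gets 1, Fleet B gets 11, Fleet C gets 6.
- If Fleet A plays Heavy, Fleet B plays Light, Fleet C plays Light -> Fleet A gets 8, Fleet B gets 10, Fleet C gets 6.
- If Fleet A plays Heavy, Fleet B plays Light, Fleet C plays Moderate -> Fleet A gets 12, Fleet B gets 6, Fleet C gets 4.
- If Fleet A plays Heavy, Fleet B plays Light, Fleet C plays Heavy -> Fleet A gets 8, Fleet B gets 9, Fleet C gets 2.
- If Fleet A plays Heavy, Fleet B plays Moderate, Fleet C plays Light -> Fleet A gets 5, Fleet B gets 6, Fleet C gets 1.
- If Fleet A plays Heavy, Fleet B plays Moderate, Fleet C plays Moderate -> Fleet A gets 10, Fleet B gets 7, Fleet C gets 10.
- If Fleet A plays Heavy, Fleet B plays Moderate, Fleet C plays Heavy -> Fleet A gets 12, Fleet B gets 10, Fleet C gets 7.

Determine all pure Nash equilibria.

(Heavy, Light, Light); (Heavy, Moderate, Moderate)

Check each profile: it is a Nash equilibrium iff no player can strictly gain by switching unilaterally.
(Moderate, Light, Light): Fleet A can switch to Heavy (4 → 8). Not NE.
(Moderate, Light, Moderate): Fleet A can switch to Heavy (6 → 12). Not NE.
(Moderate, Light, Heavy): Fleet B can switch to Moderate (0 → 11). Not NE.
(Moderate, Moderate, Light): Fleet C can switch to Moderate (0 → 7). Not NE.
(Moderate, Moderate, Moderate): Fleet A can switch to Heavy (2 → 10). Not NE.
(Moderate, Moderate, Heavy): Fleet A can switch to Heavy (1 → 12). Not NE.
(Heavy, Light, Light): Fleet A gets 8, best alternative 4; Fleet B gets 10, best alternative 6; Fleet C gets 6, best alternative 4. No profitable deviation — NE.
(Heavy, Light, Moderate): Fleet B can switch to Moderate (6 → 7). Not NE.
(Heavy, Light, Heavy): Fleet A can switch to Moderate (8 → 12). Not NE.
(Heavy, Moderate, Moderate): Fleet A gets 10, best alternative 2; Fleet B gets 7, best alternative 6; Fleet C gets 10, best alternative 7. No profitable deviation — NE.
(The remaining 2 profiles each have a profitable deviation by the same check.)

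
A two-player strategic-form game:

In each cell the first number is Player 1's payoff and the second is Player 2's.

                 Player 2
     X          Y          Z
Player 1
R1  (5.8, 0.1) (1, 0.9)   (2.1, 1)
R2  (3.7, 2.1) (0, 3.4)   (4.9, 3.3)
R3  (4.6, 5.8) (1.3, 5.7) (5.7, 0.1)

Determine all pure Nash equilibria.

This game has no pure Nash equilibrium.

Player 1 against X: payoffs 5.8, 3.7, 4.6 → best response R1.
Player 1 against Y: payoffs 1, 0, 1.3 → best response R3.
Player 1 against Z: payoffs 2.1, 4.9, 5.7 → best response R3.
Player 2 against R1: payoffs 0.1, 0.9, 1 → best response Z.
Player 2 against R2: payoffs 2.1, 3.4, 3.3 → best response Y.
Player 2 against R3: payoffs 5.8, 5.7, 0.1 → best response X.
No profile is a mutual best response for all players.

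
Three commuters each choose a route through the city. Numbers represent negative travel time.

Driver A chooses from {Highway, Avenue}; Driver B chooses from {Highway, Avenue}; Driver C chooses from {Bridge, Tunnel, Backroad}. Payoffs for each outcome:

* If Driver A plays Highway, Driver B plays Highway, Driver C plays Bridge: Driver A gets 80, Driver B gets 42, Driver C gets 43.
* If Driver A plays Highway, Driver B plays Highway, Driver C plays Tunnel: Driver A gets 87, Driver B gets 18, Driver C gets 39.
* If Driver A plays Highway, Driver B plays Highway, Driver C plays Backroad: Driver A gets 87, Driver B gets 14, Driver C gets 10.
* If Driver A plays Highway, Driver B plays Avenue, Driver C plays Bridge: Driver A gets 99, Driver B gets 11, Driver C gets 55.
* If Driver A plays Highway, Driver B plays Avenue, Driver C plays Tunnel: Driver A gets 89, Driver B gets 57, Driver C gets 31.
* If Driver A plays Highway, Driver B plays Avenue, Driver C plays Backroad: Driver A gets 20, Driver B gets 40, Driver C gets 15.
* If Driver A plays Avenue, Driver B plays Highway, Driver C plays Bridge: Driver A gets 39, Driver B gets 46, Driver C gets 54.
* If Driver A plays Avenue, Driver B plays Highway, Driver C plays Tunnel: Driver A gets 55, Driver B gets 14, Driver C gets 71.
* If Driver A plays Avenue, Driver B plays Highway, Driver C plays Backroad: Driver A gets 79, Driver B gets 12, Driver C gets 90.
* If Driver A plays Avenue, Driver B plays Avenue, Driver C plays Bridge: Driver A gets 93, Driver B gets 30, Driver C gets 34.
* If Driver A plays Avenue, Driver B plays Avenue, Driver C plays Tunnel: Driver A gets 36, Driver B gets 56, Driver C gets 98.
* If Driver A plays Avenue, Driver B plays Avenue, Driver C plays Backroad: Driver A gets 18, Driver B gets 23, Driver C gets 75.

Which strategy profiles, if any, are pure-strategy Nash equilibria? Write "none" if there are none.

Driver A against (Highway, Bridge): payoffs 80, 39 → best response Highway.
Driver A against (Highway, Tunnel): payoffs 87, 55 → best response Highway.
Driver A against (Highway, Backroad): payoffs 87, 79 → best response Highway.
Driver A against (Avenue, Bridge): payoffs 99, 93 → best response Highway.
Driver A against (Avenue, Tunnel): payoffs 89, 36 → best response Highway.
Driver A against (Avenue, Backroad): payoffs 20, 18 → best response Highway.
Driver B against (Highway, Bridge): payoffs 42, 11 → best response Highway.
Driver B against (Highway, Tunnel): payoffs 18, 57 → best response Avenue.
Driver B against (Highway, Backroad): payoffs 14, 40 → best response Avenue.
Driver B against (Avenue, Bridge): payoffs 46, 30 → best response Highway.
Driver B against (Avenue, Tunnel): payoffs 14, 56 → best response Avenue.
Driver B against (Avenue, Backroad): payoffs 12, 23 → best response Avenue.
Driver C against (Highway, Highway): payoffs 43, 39, 10 → best response Bridge.
Driver C against (Highway, Avenue): payoffs 55, 31, 15 → best response Bridge.
Driver C against (Avenue, Highway): payoffs 54, 71, 90 → best response Backroad.
Driver C against (Avenue, Avenue): payoffs 34, 98, 75 → best response Tunnel.
Mutual best responses: (Highway, Highway, Bridge).

The unique pure-strategy Nash equilibrium is (Highway, Highway, Bridge).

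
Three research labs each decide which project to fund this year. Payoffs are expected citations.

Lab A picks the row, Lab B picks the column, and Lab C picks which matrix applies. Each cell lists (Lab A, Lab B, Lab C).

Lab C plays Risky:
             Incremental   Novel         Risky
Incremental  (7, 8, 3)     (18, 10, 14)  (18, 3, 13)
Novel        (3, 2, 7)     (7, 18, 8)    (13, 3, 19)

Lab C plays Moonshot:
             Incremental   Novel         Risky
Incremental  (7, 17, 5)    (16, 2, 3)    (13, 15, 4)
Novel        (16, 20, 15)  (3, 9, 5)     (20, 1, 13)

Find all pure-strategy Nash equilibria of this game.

Lab A against (Incremental, Risky): payoffs 7, 3 → best response Incremental.
Lab A against (Incremental, Moonshot): payoffs 7, 16 → best response Novel.
Lab A against (Novel, Risky): payoffs 18, 7 → best response Incremental.
Lab A against (Novel, Moonshot): payoffs 16, 3 → best response Incremental.
Lab A against (Risky, Risky): payoffs 18, 13 → best response Incremental.
Lab A against (Risky, Moonshot): payoffs 13, 20 → best response Novel.
Lab B against (Incremental, Risky): payoffs 8, 10, 3 → best response Novel.
Lab B against (Incremental, Moonshot): payoffs 17, 2, 15 → best response Incremental.
Lab B against (Novel, Risky): payoffs 2, 18, 3 → best response Novel.
Lab B against (Novel, Moonshot): payoffs 20, 9, 1 → best response Incremental.
Lab C against (Incremental, Incremental): payoffs 3, 5 → best response Moonshot.
Lab C against (Incremental, Novel): payoffs 14, 3 → best response Risky.
Lab C against (Incremental, Risky): payoffs 13, 4 → best response Risky.
Lab C against (Novel, Incremental): payoffs 7, 15 → best response Moonshot.
Lab C against (Novel, Novel): payoffs 8, 5 → best response Risky.
Lab C against (Novel, Risky): payoffs 19, 13 → best response Risky.
Mutual best responses: (Incremental, Novel, Risky); (Novel, Incremental, Moonshot).

(Incremental, Novel, Risky); (Novel, Incremental, Moonshot)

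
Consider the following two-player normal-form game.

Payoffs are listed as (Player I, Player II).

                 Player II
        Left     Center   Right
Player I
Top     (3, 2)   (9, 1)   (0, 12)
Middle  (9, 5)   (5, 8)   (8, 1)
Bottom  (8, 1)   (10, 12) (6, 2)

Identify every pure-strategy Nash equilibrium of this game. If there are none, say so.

For each strategy profile, look for a profitable unilateral deviation.
(Top, Left): Player I can switch to Middle (3 → 9). Not NE.
(Top, Center): Player I can switch to Bottom (9 → 10). Not NE.
(Top, Right): Player I can switch to Middle (0 → 8). Not NE.
(Middle, Left): Player II can switch to Center (5 → 8). Not NE.
(Middle, Center): Player I can switch to Top (5 → 9). Not NE.
(Middle, Right): Player II can switch to Left (1 → 5). Not NE.
(Bottom, Left): Player I can switch to Middle (8 → 9). Not NE.
(Bottom, Center): Player I gets 10, best alternative 9; Player II gets 12, best alternative 2. No profitable deviation — NE.
(Bottom, Right): Player I can switch to Middle (6 → 8). Not NE.

(Bottom, Center)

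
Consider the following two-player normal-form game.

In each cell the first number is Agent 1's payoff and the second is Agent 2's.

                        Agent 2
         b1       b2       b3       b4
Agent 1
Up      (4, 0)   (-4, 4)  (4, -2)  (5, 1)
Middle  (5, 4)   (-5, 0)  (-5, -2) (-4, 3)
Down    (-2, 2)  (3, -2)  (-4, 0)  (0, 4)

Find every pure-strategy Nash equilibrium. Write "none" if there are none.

Mark each player's best response to every combination of opponents' strategies; a profile where every player is best-responding is a pure Nash equilibrium.
Agent 1 against b1: payoffs 4, 5, -2 → best response Middle.
Agent 1 against b2: payoffs -4, -5, 3 → best response Down.
Agent 1 against b3: payoffs 4, -5, -4 → best response Up.
Agent 1 against b4: payoffs 5, -4, 0 → best response Up.
Agent 2 against Up: payoffs 0, 4, -2, 1 → best response b2.
Agent 2 against Middle: payoffs 4, 0, -2, 3 → best response b1.
Agent 2 against Down: payoffs 2, -2, 0, 4 → best response b4.
Mutual best responses: (Middle, b1).

The unique pure-strategy Nash equilibrium is (Middle, b1).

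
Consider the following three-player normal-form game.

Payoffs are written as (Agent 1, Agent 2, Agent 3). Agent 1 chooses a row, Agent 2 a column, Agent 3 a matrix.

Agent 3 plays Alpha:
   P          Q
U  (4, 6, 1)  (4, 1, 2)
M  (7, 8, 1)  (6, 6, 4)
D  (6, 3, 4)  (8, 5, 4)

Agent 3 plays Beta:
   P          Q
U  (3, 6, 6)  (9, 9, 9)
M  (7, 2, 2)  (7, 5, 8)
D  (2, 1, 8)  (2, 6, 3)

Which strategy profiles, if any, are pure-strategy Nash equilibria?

(U, Q, Beta), (D, Q, Alpha)

Agent 1 against (P, Alpha): payoffs 4, 7, 6 → best response M.
Agent 1 against (P, Beta): payoffs 3, 7, 2 → best response M.
Agent 1 against (Q, Alpha): payoffs 4, 6, 8 → best response D.
Agent 1 against (Q, Beta): payoffs 9, 7, 2 → best response U.
Agent 2 against (U, Alpha): payoffs 6, 1 → best response P.
Agent 2 against (U, Beta): payoffs 6, 9 → best response Q.
Agent 2 against (M, Alpha): payoffs 8, 6 → best response P.
Agent 2 against (M, Beta): payoffs 2, 5 → best response Q.
Agent 2 against (D, Alpha): payoffs 3, 5 → best response Q.
Agent 2 against (D, Beta): payoffs 1, 6 → best response Q.
Agent 3 against (U, P): payoffs 1, 6 → best response Beta.
Agent 3 against (U, Q): payoffs 2, 9 → best response Beta.
Agent 3 against (M, P): payoffs 1, 2 → best response Beta.
Agent 3 against (M, Q): payoffs 4, 8 → best response Beta.
Agent 3 against (D, P): payoffs 4, 8 → best response Beta.
Agent 3 against (D, Q): payoffs 4, 3 → best response Alpha.
Mutual best responses: (U, Q, Beta); (D, Q, Alpha).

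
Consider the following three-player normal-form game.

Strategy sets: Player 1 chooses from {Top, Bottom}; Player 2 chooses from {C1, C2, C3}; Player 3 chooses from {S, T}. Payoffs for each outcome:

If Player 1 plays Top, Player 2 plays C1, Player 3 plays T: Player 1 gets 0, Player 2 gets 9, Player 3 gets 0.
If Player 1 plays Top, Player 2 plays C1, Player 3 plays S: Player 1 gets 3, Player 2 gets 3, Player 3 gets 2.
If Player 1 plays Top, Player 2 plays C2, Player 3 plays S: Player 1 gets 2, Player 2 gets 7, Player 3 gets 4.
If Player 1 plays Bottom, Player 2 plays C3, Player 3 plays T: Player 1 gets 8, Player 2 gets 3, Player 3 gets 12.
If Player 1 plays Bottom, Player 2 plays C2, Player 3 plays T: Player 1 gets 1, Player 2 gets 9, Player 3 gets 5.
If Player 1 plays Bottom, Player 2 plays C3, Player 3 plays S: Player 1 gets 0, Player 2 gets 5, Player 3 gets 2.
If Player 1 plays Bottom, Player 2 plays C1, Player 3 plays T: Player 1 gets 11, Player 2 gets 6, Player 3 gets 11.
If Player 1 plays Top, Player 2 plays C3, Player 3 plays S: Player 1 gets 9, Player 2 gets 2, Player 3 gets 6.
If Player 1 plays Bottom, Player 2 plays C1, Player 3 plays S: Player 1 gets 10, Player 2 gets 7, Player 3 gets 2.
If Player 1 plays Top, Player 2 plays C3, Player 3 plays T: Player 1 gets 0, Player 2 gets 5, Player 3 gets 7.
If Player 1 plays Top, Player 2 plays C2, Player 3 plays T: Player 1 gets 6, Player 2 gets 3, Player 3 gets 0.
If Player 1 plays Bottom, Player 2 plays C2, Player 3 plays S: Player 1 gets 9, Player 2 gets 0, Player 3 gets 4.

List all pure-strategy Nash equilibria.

Player 1 against (C1, S): payoffs 3, 10 → best response Bottom.
Player 1 against (C1, T): payoffs 0, 11 → best response Bottom.
Player 1 against (C2, S): payoffs 2, 9 → best response Bottom.
Player 1 against (C2, T): payoffs 6, 1 → best response Top.
Player 1 against (C3, S): payoffs 9, 0 → best response Top.
Player 1 against (C3, T): payoffs 0, 8 → best response Bottom.
Player 2 against (Top, S): payoffs 3, 7, 2 → best response C2.
Player 2 against (Top, T): payoffs 9, 3, 5 → best response C1.
Player 2 against (Bottom, S): payoffs 7, 0, 5 → best response C1.
Player 2 against (Bottom, T): payoffs 6, 9, 3 → best response C2.
Player 3 against (Top, C1): payoffs 2, 0 → best response S.
Player 3 against (Top, C2): payoffs 4, 0 → best response S.
Player 3 against (Top, C3): payoffs 6, 7 → best response T.
Player 3 against (Bottom, C1): payoffs 2, 11 → best response T.
Player 3 against (Bottom, C2): payoffs 4, 5 → best response T.
Player 3 against (Bottom, C3): payoffs 2, 12 → best response T.
No profile is a mutual best response for all players.

none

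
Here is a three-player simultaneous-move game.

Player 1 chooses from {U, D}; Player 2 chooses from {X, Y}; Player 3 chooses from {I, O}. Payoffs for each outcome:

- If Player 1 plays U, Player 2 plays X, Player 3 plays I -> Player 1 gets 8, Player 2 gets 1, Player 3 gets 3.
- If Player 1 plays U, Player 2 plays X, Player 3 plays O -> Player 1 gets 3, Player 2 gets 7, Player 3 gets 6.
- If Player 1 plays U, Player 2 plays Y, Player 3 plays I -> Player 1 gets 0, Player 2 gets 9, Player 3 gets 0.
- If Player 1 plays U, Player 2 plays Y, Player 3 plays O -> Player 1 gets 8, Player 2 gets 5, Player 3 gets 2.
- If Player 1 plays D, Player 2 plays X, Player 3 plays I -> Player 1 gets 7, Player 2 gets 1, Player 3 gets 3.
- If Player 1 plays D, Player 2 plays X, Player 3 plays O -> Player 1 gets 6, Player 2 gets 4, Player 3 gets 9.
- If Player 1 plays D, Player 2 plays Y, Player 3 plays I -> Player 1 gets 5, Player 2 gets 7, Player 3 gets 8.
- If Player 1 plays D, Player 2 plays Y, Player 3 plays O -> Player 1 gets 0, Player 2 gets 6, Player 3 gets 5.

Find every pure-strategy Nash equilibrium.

Pure NE: (D, Y, I)

For each strategy profile, look for a profitable unilateral deviation.
(U, X, I): Player 2 can switch to Y (1 → 9). Not NE.
(U, X, O): Player 1 can switch to D (3 → 6). Not NE.
(U, Y, I): Player 1 can switch to D (0 → 5). Not NE.
(U, Y, O): Player 2 can switch to X (5 → 7). Not NE.
(D, X, I): Player 1 can switch to U (7 → 8). Not NE.
(D, X, O): Player 2 can switch to Y (4 → 6). Not NE.
(D, Y, I): Player 1 gets 5, best alternative 0; Player 2 gets 7, best alternative 1; Player 3 gets 8, best alternative 5. No profitable deviation — NE.
(The remaining 1 profile has a profitable deviation by the same check.)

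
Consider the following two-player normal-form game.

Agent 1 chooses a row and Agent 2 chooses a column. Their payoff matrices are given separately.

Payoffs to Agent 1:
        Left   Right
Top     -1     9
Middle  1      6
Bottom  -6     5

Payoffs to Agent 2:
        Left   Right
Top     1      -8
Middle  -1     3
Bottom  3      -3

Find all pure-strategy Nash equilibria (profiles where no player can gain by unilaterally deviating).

(Top, Left): Agent 1 can switch to Middle (-1 → 1). Not NE.
(Top, Right): Agent 2 can switch to Left (-8 → 1). Not NE.
(Middle, Left): Agent 2 can switch to Right (-1 → 3). Not NE.
(Middle, Right): Agent 1 can switch to Top (6 → 9). Not NE.
(Bottom, Left): Agent 1 can switch to Top (-6 → -1). Not NE.
(Bottom, Right): Agent 1 can switch to Top (5 → 9). Not NE.

There is no pure-strategy Nash equilibrium.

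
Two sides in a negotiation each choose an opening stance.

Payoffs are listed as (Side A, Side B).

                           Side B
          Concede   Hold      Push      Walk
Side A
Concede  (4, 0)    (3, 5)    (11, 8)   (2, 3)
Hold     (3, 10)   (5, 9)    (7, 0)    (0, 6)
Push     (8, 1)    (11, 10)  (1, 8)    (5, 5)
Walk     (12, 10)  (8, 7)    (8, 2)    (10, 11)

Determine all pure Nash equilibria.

Pure-strategy Nash equilibria: (Concede, Push); (Push, Hold); (Walk, Walk)

(Concede, Concede): Side A can switch to Push (4 → 8). Not NE.
(Concede, Hold): Side A can switch to Hold (3 → 5). Not NE.
(Concede, Push): Side A gets 11, best alternative 8; Side B gets 8, best alternative 5. No profitable deviation — NE.
(Concede, Walk): Side A can switch to Push (2 → 5). Not NE.
(Hold, Concede): Side A can switch to Concede (3 → 4). Not NE.
(Hold, Hold): Side A can switch to Push (5 → 11). Not NE.
(Hold, Push): Side A can switch to Concede (7 → 11). Not NE.
(Hold, Walk): Side A can switch to Concede (0 → 2). Not NE.
(Push, Concede): Side A can switch to Walk (8 → 12). Not NE.
(Push, Hold): Side A gets 11, best alternative 8; Side B gets 10, best alternative 8. No profitable deviation — NE.
(Push, Push): Side A can switch to Concede (1 → 11). Not NE.
(Push, Walk): Side A can switch to Walk (5 → 10). Not NE.
(Walk, Concede): Side B can switch to Walk (10 → 11). Not NE.
(Walk, Hold): Side A can switch to Push (8 → 11). Not NE.
(Walk, Walk): Side A gets 10, best alternative 5; Side B gets 11, best alternative 10. No profitable deviation — NE.
(The remaining 1 profile has a profitable deviation by the same check.)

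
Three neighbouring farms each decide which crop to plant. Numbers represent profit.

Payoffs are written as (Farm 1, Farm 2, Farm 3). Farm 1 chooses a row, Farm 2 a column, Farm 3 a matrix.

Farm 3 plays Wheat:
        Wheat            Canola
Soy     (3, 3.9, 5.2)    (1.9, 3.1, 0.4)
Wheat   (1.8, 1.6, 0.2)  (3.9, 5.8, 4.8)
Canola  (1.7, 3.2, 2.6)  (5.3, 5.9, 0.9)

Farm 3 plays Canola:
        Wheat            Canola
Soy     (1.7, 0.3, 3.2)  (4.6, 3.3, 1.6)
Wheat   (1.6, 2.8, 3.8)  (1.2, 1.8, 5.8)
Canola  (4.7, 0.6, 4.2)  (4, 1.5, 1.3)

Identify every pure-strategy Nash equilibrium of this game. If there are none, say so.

Mark each player's best response to every combination of opponents' strategies; a profile where every player is best-responding is a pure Nash equilibrium.
Farm 1 against (Wheat, Wheat): payoffs 3, 1.8, 1.7 → best response Soy.
Farm 1 against (Wheat, Canola): payoffs 1.7, 1.6, 4.7 → best response Canola.
Farm 1 against (Canola, Wheat): payoffs 1.9, 3.9, 5.3 → best response Canola.
Farm 1 against (Canola, Canola): payoffs 4.6, 1.2, 4 → best response Soy.
Farm 2 against (Soy, Wheat): payoffs 3.9, 3.1 → best response Wheat.
Farm 2 against (Soy, Canola): payoffs 0.3, 3.3 → best response Canola.
Farm 2 against (Wheat, Wheat): payoffs 1.6, 5.8 → best response Canola.
Farm 2 against (Wheat, Canola): payoffs 2.8, 1.8 → best response Wheat.
Farm 2 against (Canola, Wheat): payoffs 3.2, 5.9 → best response Canola.
Farm 2 against (Canola, Canola): payoffs 0.6, 1.5 → best response Canola.
Farm 3 against (Soy, Wheat): payoffs 5.2, 3.2 → best response Wheat.
Farm 3 against (Soy, Canola): payoffs 0.4, 1.6 → best response Canola.
Farm 3 against (Wheat, Wheat): payoffs 0.2, 3.8 → best response Canola.
Farm 3 against (Wheat, Canola): payoffs 4.8, 5.8 → best response Canola.
Farm 3 against (Canola, Wheat): payoffs 2.6, 4.2 → best response Canola.
Farm 3 against (Canola, Canola): payoffs 0.9, 1.3 → best response Canola.
Mutual best responses: (Soy, Wheat, Wheat); (Soy, Canola, Canola).

The pure Nash equilibria are (Soy, Wheat, Wheat), (Soy, Canola, Canola).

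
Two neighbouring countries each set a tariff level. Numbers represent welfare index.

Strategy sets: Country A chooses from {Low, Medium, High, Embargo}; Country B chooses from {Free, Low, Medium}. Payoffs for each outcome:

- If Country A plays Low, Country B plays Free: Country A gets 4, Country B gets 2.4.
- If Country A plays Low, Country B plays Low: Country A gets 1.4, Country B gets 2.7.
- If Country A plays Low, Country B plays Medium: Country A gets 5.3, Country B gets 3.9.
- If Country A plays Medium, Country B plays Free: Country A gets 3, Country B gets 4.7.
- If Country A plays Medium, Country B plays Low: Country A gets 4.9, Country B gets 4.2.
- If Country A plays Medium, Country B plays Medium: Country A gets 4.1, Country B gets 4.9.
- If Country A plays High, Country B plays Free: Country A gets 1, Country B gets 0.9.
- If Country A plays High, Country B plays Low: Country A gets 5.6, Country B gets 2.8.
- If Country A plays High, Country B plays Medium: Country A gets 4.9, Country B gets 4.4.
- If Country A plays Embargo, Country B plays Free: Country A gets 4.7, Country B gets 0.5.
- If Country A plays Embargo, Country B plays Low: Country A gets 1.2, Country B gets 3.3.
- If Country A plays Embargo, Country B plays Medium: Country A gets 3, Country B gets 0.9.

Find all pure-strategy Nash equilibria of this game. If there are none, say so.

The unique pure-strategy Nash equilibrium is (Low, Medium).

Country A against Free: payoffs 4, 3, 1, 4.7 → best response Embargo.
Country A against Low: payoffs 1.4, 4.9, 5.6, 1.2 → best response High.
Country A against Medium: payoffs 5.3, 4.1, 4.9, 3 → best response Low.
Country B against Low: payoffs 2.4, 2.7, 3.9 → best response Medium.
Country B against Medium: payoffs 4.7, 4.2, 4.9 → best response Medium.
Country B against High: payoffs 0.9, 2.8, 4.4 → best response Medium.
Country B against Embargo: payoffs 0.5, 3.3, 0.9 → best response Low.
Mutual best responses: (Low, Medium).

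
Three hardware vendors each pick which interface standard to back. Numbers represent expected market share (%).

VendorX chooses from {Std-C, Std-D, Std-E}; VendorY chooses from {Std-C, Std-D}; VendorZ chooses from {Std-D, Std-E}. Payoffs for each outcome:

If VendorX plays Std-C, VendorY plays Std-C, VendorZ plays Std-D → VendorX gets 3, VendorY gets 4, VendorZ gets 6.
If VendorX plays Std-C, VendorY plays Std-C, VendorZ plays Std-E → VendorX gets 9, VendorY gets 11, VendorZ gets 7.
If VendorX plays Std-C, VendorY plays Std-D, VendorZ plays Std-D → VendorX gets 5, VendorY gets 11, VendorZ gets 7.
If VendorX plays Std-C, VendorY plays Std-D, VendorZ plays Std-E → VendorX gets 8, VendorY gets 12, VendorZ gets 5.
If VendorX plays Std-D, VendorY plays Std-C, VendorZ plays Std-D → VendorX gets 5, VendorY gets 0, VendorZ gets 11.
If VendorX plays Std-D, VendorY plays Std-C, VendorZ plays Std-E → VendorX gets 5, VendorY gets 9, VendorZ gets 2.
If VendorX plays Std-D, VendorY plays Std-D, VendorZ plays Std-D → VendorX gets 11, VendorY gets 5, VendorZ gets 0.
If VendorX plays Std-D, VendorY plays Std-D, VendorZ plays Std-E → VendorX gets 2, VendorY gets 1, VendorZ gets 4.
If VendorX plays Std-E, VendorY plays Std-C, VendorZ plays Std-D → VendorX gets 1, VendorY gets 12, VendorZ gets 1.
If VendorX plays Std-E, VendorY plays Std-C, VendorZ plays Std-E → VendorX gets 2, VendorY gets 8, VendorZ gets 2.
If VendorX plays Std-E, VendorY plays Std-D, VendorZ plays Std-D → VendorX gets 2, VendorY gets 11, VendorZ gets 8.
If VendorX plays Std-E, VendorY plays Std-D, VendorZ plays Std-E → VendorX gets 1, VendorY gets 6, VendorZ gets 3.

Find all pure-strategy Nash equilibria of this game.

For each strategy profile, look for a profitable unilateral deviation.
(Std-C, Std-C, Std-D): VendorX can switch to Std-D (3 → 5). Not NE.
(Std-C, Std-C, Std-E): VendorY can switch to Std-D (11 → 12). Not NE.
(Std-C, Std-D, Std-D): VendorX can switch to Std-D (5 → 11). Not NE.
(Std-C, Std-D, Std-E): VendorZ can switch to Std-D (5 → 7). Not NE.
(Std-D, Std-C, Std-D): VendorY can switch to Std-D (0 → 5). Not NE.
(Std-D, Std-C, Std-E): VendorX can switch to Std-C (5 → 9). Not NE.
(The remaining 6 profiles each have a profitable deviation by the same check.)

No pure-strategy Nash equilibrium.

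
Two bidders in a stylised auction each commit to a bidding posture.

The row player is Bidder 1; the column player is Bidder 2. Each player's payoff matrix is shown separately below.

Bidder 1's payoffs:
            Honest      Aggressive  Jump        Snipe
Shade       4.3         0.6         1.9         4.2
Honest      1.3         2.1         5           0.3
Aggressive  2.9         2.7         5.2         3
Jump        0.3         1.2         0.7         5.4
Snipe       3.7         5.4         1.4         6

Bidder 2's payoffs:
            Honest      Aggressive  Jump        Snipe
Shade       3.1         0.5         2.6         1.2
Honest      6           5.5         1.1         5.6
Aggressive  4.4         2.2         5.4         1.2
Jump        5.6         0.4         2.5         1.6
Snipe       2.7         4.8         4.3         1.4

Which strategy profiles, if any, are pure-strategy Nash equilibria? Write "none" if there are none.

For each player, find the best response to each opponent profile; mutual best responses are the pure NE.
Bidder 1 against Honest: payoffs 4.3, 1.3, 2.9, 0.3, 3.7 → best response Shade.
Bidder 1 against Aggressive: payoffs 0.6, 2.1, 2.7, 1.2, 5.4 → best response Snipe.
Bidder 1 against Jump: payoffs 1.9, 5, 5.2, 0.7, 1.4 → best response Aggressive.
Bidder 1 against Snipe: payoffs 4.2, 0.3, 3, 5.4, 6 → best response Snipe.
Bidder 2 against Shade: payoffs 3.1, 0.5, 2.6, 1.2 → best response Honest.
Bidder 2 against Honest: payoffs 6, 5.5, 1.1, 5.6 → best response Honest.
Bidder 2 against Aggressive: payoffs 4.4, 2.2, 5.4, 1.2 → best response Jump.
Bidder 2 against Jump: payoffs 5.6, 0.4, 2.5, 1.6 → best response Honest.
Bidder 2 against Snipe: payoffs 2.7, 4.8, 4.3, 1.4 → best response Aggressive.
Mutual best responses: (Shade, Honest); (Aggressive, Jump); (Snipe, Aggressive).

The pure Nash equilibria are (Shade, Honest); (Aggressive, Jump); (Snipe, Aggressive).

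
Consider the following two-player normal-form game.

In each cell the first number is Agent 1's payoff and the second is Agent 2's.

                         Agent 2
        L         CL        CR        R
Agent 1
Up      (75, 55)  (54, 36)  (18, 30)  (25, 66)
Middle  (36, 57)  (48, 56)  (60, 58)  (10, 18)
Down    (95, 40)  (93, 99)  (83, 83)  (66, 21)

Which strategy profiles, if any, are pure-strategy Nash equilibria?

The unique pure-strategy Nash equilibrium is (Down, CL).

(Up, L): Agent 1 can switch to Down (75 → 95). Not NE.
(Up, CL): Agent 1 can switch to Down (54 → 93). Not NE.
(Up, CR): Agent 1 can switch to Middle (18 → 60). Not NE.
(Up, R): Agent 1 can switch to Down (25 → 66). Not NE.
(Middle, L): Agent 1 can switch to Up (36 → 75). Not NE.
(Middle, CL): Agent 1 can switch to Up (48 → 54). Not NE.
(Middle, CR): Agent 1 can switch to Down (60 → 83). Not NE.
(Middle, R): Agent 1 can switch to Up (10 → 25). Not NE.
(Down, CL): Agent 1 gets 93, best alternative 54; Agent 2 gets 99, best alternative 83. No profitable deviation — NE.
(The remaining 3 profiles each have a profitable deviation by the same check.)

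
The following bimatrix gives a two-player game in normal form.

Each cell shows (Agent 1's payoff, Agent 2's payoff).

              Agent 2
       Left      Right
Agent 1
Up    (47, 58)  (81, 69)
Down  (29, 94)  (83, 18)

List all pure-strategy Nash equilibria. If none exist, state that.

Agent 1 against Left: payoffs 47, 29 → best response Up.
Agent 1 against Right: payoffs 81, 83 → best response Down.
Agent 2 against Up: payoffs 58, 69 → best response Right.
Agent 2 against Down: payoffs 94, 18 → best response Left.
No profile is a mutual best response for all players.

This game has no pure Nash equilibrium.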